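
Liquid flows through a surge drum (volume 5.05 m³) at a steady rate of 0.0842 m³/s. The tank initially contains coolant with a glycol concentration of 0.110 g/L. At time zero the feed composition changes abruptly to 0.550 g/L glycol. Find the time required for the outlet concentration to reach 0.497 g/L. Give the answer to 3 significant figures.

Species balance: V dC/dt = Q(C_in − C) ⇒ τ = V/Q = 59.976 s.
C(t) = C_in + (C₀ − C_in) e^(−t/τ). Set C = 0.497 and solve for t:
e^(−t/τ) = (C − C_in)/(C₀ − C_in) = (0.497 − 0.550)/(0.110 − 0.550) = 0.12045
t = −τ ln(…) = 59.976 × 2.1165 = 126.94 s.

127 s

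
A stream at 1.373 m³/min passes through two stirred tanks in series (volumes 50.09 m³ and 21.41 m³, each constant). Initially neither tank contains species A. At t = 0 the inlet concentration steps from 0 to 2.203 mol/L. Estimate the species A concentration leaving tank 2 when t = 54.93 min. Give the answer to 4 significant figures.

1.398 mol/L

Species balance on tank i: dCᵢ/dt = (Cᵢ₋₁ − Cᵢ)/τᵢ with τᵢ = Vᵢ/Q.
τ₁ = 50.09/1.373 = 36.4822 min; τ₂ = 21.41/1.373 = 15.5936 min.
Tank 1: C₁ = C_in(1 − e^(−t/τ₁)). Tank 2 (τ₁ ≠ τ₂): C₂ = C_in[1 − (τ₁ e^(−t/τ₁) − τ₂ e^(−t/τ₂))/(τ₁ − τ₂)].
At t = 54.93: e^(−t/τ₁) = 0.221869, e^(−t/τ₂) = 0.0295225.
C₂ = 2.203·[1 − (36.4822·0.221869 − 15.5936·0.0295225)/(20.8886)] = 2.203·0.634542 = 1.39790 mol/L.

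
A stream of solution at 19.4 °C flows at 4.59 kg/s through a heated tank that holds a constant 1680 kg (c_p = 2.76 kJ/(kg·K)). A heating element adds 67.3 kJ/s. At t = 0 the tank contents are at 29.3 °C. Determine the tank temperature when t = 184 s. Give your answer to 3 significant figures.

Unsteady energy balance on the tank contents: M c_p dT/dt = ṁ c_p (T_in − T) + 67.3.
τ = M/ṁ = 366.01 s; T_ss = T_in + Q̇/(ṁ c_p) = 19.4 + 67.3/(4.59·2.76) = 24.712 °C.
T approaches T_ss exponentially: T(t) = T_ss + (T₀ − T_ss) e^(−t/τ).
T(184) = 24.712 + (4.5876)·e^(−184/366.01) = 24.712 + (4.5876)·0.60489 = 27.487 °C.

27.5 °C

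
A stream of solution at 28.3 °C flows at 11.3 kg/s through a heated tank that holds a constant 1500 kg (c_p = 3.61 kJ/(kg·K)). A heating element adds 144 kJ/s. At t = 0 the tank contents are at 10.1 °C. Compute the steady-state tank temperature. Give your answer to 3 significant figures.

Unsteady energy balance on the tank contents: M c_p dT/dt = ṁ c_p (T_in − T) + 144.
At steady state dT/dt = 0 ⇒ T_ss = T_in + Q̇/(ṁ c_p) = 28.3 + 144/(11.3·3.61) = 31.830 °C.

31.8 °C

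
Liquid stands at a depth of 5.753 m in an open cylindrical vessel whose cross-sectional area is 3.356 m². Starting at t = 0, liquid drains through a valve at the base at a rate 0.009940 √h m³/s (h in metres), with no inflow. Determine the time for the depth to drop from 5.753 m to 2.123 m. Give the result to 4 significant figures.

Accumulation of liquid (constant cross-section A): A dh/dt = −0.009940 √h.
This is separable: 2 d(√h)/dt = −0.009940/A, so √h = √h₀ − (0.009940/(2A)) t.
t = 2A(√h₀ − √h)/0.009940 = 2·3.356·(√5.753 − √2.123)/0.009940
  = 6.71200 × (2.39854 − 1.45705) / 0.009940 = 635.742 s.

635.7 s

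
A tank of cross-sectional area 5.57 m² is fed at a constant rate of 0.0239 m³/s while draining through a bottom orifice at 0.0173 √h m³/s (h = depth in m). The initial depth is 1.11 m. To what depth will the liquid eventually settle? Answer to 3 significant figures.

1.91 m

A dh/dt = Q_in − 0.0173 √h. Steady state requires inflow = outflow:
Q_in = 0.0173 √h_ss ⇒ √h_ss = 0.0239/0.0173 = 1.3815.
h_ss = 1.3815² = 1.9086 m. (Since h₀ = 1.11 m < h_ss, the level will rise toward this value.)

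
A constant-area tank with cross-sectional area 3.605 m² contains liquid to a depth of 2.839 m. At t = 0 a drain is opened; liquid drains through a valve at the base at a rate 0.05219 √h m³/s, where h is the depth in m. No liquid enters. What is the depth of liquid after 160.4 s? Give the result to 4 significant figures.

A dh/dt = −Q_out = −0.05219 √h.
∫ h^(−1/2) dh = −(0.05219/A) ∫ dt, giving 2√h = 2√h₀ − (0.05219/A) t.
√h = √2.839 − 0.05219·160.4/(2·3.605) = 1.68493 − 1.16106 = 0.523869.
h = 0.523869² = 0.274438 m.

0.2744 m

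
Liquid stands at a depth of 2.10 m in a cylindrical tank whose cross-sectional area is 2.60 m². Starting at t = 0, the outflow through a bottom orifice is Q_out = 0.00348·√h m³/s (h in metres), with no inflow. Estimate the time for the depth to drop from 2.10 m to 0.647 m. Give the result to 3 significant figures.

Unsteady balance on liquid volume: A dh/dt = −0.00348 √h.
This is separable: 2 d(√h)/dt = −0.00348/A, so √h = √h₀ − (0.00348/(2A)) t.
t = 2A(√h₀ − √h)/0.00348 = 2·2.60·(√2.10 − √0.647)/0.00348
  = 5.2000 × (1.4491 − 0.80436) / 0.00348 = 963.46 s.

963 s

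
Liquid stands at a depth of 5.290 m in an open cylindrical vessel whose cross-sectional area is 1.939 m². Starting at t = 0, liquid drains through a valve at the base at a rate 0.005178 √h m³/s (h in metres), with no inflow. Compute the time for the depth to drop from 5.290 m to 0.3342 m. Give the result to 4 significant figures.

1290 s

With no inflow, A dh/dt = −0.005178 √h.
Separate and integrate: 2(√h − √h₀) = −(0.005178/A) t.
t = 2A(√h₀ − √h)/0.005178 = 2·1.939·(√5.290 − √0.3342)/0.005178
  = 3.87800 × (2.30000 − 0.578100) / 0.005178 = 1289.60 s.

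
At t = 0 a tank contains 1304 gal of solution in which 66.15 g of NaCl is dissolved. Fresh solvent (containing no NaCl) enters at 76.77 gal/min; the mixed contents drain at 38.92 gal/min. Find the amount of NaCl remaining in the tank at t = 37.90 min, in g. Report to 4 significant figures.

Total volume: dV/dt = Q_in − Q_out = 37.8500 gal/min, so V(t) = 1304 + 37.8500 t and V(37.90) = 2738.51 gal.
Solute balance: dm/dt = 0 − Q_out C = −Q_out m/V(t).
dm/m = −Q_out dt/(V₀ + 37.8500 t); integrating gives ln(m/m₀) = −(Q_out/(Q_in−Q_out)) ln(V/V₀).
m = m₀ (V₀/V)^(Q_out/(Q_in−Q_out)) = 66.15 × (1304/2738.51)^(1.02827) = 30.8449 g.

30.84 g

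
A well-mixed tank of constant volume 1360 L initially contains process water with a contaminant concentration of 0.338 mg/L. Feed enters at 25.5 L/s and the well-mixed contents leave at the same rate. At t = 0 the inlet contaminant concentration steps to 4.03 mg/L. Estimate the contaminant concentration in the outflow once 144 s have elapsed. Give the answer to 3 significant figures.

3.78 mg/L

Mass balance on the solute (V constant): V dC/dt = Q(C_in − C).
Time constant τ = V/Q = 1360/25.5 = 53.333 s.
C approaches C_in exponentially: C(t) = C_in + (C₀ − C_in) e^(−t/τ).
C(144) = 4.03 + (0.338 − 4.03)·e^(−144/53.333) = 4.03 + (-3.6920)·0.067206 = 3.7819 mg/L.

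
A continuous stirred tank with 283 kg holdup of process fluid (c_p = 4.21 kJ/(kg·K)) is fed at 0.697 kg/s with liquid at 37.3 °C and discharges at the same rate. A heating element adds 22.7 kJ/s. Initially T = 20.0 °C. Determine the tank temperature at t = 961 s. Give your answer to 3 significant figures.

Unsteady energy balance on the tank contents: M c_p dT/dt = ṁ c_p (T_in − T) + 22.7.
τ = M/ṁ = 406.03 s; T_ss = T_in + Q̇/(ṁ c_p) = 37.3 + 22.7/(0.697·4.21) = 45.036 °C.
Solution: T(t) = T_ss + (T₀ − T_ss) e^(−t/τ).
T(961) = 45.036 + (-25.036)·e^(−961/406.03) = 45.036 + (-25.036)·0.093776 = 42.688 °C.

42.7 °C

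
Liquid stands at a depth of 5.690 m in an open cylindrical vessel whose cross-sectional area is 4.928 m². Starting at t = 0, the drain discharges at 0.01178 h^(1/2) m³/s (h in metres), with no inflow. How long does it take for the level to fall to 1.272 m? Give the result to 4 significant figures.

With no inflow, A dh/dt = −0.01178 √h.
Separate and integrate: 2(√h − √h₀) = −(0.01178/A) t.
t = 2A(√h₀ − √h)/0.01178 = 2·4.928·(√5.690 − √1.272)/0.01178
  = 9.85600 × (2.38537 − 1.12783) / 0.01178 = 1052.15 s.

1052 s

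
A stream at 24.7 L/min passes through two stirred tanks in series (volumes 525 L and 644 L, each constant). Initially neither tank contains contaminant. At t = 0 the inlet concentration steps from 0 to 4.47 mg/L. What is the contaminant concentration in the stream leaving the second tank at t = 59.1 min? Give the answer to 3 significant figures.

3.19 mg/L

Time constants: τᵢ = Vᵢ/Q for each well-mixed tank.
τ₁ = 525/24.7 = 21.255 min; τ₂ = 644/24.7 = 26.073 min.
Tank 1: C₁ = C_in(1 − e^(−t/τ₁)). Tank 2 (τ₁ ≠ τ₂): C₂ = C_in[1 − (τ₁ e^(−t/τ₁) − τ₂ e^(−t/τ₂))/(τ₁ − τ₂)].
At t = 59.1: e^(−t/τ₁) = 0.062007, e^(−t/τ₂) = 0.10365.
C₂ = 4.47·[1 − (21.255·0.062007 − 26.073·0.10365)/(-4.8178)] = 4.47·0.71262 = 3.1854 mg/L.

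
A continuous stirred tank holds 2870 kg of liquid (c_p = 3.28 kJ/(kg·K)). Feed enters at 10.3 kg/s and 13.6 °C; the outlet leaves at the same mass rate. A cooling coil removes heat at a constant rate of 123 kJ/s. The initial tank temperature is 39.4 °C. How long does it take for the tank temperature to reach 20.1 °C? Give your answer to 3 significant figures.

297 s

M c_p dT/dt = ṁ c_p (T_in − T) − Q̇.
τ = M/ṁ = 278.64 s; T_ss = T_in − Q̇/(ṁ c_p) = 9.9592 °C.
T(t) = T_ss + (T₀ − T_ss) e^(−t/τ). Set T = 20.1:
e^(−t/τ) = (20.1 − 9.9592)/(39.4 − 9.9592) = 0.34445
t = −278.64 · ln(0.34445) = 296.98 s.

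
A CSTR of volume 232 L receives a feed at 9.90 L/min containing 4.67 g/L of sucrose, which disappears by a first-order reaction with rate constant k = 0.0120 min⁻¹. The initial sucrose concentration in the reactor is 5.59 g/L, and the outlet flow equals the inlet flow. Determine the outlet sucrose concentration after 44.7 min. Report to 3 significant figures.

Accumulation = in − out − consumed: V dC/dt = Q C_in − Q C − k V C.
dC/dt = (Q/V) C_in − (Q/V + k) C; effective rate a = Q/V + k = 0.042672 + 0.0120 = 0.054672 min⁻¹.
C_ss = Q C_in/(Q + kV) = 3.6450 g/L; C(t) = C_ss + (C₀ − C_ss) e^(−a t).
C(44.7) = 3.6450 + (1.9450)·e^(−0.054672·44.7) = 3.6450 + (1.9450)·0.086825 = 3.8139 g/L.

3.81 g/L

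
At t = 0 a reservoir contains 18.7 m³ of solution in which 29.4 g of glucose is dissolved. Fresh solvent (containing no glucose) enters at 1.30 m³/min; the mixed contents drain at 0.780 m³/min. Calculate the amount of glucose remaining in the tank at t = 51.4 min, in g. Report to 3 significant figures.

Let m(t) be the amount of glucose. Volume: V(t) = V₀ + (Q_in − Q_out) t = 18.7 + 0.52000 t; V(51.4) = 45.428 m³.
Species balance (pure solvent in): dm/dt = −Q_out · m/V(t).
Separate: dm/m = −Q_out dt/V(t) ⇒ ln(m/m₀) = −(Q_out/(Q_in−Q_out)) ln(V/V₀).
m = m₀ (V₀/V)^(Q_out/(Q_in−Q_out)) = 29.4 × (18.7/45.428)^(1.5000) = 7.7647 g.

7.76 g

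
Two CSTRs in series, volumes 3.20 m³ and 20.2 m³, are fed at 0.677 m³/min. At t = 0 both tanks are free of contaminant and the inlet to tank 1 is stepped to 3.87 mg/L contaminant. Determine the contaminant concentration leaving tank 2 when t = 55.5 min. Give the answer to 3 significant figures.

3.15 mg/L

Each tank obeys Vᵢ dCᵢ/dt = Q(Cᵢ₋₁ − Cᵢ), so τᵢ = Vᵢ/Q.
τ₁ = 3.20/0.677 = 4.7267 min; τ₂ = 20.2/0.677 = 29.838 min.
Solving the cascade with C₁(0)=C₂(0)=0 gives C₂(t) = C_in[1 − (τ₁ e^(−t/τ₁) − τ₂ e^(−t/τ₂))/(τ₁ − τ₂)].
At t = 55.5: e^(−t/τ₁) = 7.9549e-06, e^(−t/τ₂) = 0.15566.
C₂ = 3.87·[1 − (4.7267·7.9549e-06 − 29.838·0.15566)/(-25.111)] = 3.87·0.81504 = 3.1542 mg/L.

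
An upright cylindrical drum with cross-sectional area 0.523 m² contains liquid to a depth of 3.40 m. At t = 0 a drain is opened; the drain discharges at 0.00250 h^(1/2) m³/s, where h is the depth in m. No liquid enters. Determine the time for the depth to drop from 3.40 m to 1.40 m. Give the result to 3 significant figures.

Accumulation of liquid (constant cross-section A): A dh/dt = −0.00250 √h.
∫ h^(−1/2) dh = −(0.00250/A) ∫ dt, giving 2√h = 2√h₀ − (0.00250/A) t.
t = 2A(√h₀ − √h)/0.00250 = 2·0.523·(√3.40 − √1.40)/0.00250
  = 1.0460 × (1.8439 − 1.1832) / 0.00250 = 276.43 s.

276 s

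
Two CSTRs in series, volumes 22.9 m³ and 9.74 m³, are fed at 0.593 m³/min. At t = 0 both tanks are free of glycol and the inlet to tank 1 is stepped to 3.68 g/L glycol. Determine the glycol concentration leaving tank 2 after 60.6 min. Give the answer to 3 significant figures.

2.41 g/L

Time constants: τᵢ = Vᵢ/Q for each well-mixed tank.
τ₁ = 22.9/0.593 = 38.617 min; τ₂ = 9.74/0.593 = 16.425 min.
Solving the cascade with C₁(0)=C₂(0)=0 gives C₂(t) = C_in[1 − (τ₁ e^(−t/τ₁) − τ₂ e^(−t/τ₂))/(τ₁ − τ₂)].
At t = 60.6: e^(−t/τ₁) = 0.20820, e^(−t/τ₂) = 0.024984.
C₂ = 3.68·[1 − (38.617·0.20820 − 16.425·0.024984)/(22.192)] = 3.68·0.65620 = 2.4148 g/L.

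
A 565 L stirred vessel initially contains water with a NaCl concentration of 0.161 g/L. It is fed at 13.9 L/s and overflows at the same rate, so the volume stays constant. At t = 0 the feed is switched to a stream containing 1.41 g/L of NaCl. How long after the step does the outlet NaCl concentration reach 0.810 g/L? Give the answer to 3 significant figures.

29.8 s

Species balance: V dC/dt = Q(C_in − C) ⇒ τ = V/Q = 40.647 s.
C(t) = C_in + (C₀ − C_in) e^(−t/τ). Set C = 0.810 and solve for t:
e^(−t/τ) = (C − C_in)/(C₀ − C_in) = (0.810 − 1.41)/(0.161 − 1.41) = 0.48038
t = −τ ln(…) = 40.647 × 0.73317 = 29.801 s.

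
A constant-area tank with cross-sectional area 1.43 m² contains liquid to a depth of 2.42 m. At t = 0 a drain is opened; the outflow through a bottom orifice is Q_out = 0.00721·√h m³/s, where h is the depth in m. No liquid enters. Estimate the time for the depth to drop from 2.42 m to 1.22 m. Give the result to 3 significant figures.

A dh/dt = −Q_out = −0.00721 √h.
∫ h^(−1/2) dh = −(0.00721/A) ∫ dt, giving 2√h = 2√h₀ − (0.00721/A) t.
t = 2A(√h₀ − √h)/0.00721 = 2·1.43·(√2.42 − √1.22)/0.00721
  = 2.8600 × (1.5556 − 1.1045) / 0.00721 = 178.94 s.

179 s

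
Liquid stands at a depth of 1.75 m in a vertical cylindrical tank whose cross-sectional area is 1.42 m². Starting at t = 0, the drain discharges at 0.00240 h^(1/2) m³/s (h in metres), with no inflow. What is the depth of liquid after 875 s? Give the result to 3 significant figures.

0.340 m

A dh/dt = −Q_out = −0.00240 √h.
∫ h^(−1/2) dh = −(0.00240/A) ∫ dt, giving 2√h = 2√h₀ − (0.00240/A) t.
√h = √1.75 − 0.00240·875/(2·1.42) = 1.3229 − 0.73944 = 0.58344.
h = 0.58344² = 0.34040 m.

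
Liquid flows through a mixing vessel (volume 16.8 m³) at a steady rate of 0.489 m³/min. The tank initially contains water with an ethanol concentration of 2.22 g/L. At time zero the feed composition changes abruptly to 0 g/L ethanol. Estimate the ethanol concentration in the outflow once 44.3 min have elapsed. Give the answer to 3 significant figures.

0.611 g/L

Unsteady species balance (constant V, well mixed): V dC/dt = Q(C_in − C).
So dC/dt = (C_in − C)/τ with τ = V/Q = 16.8/0.489 = 34.356 min.
Integrating: C(t) = C_in + (C₀ − C_in) e^(−t/τ).
C(44.3) = 0 + (2.22 − 0)·e^(−44.3/34.356) = 0 + (2.2200)·0.27542 = 0.61144 g/L.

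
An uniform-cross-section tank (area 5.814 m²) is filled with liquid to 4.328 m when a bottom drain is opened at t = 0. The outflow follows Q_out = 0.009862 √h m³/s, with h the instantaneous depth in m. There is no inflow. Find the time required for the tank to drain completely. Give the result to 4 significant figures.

2453 s

A dh/dt = −Q_out = −0.009862 √h.
Separate and integrate: 2(√h − √h₀) = −(0.009862/A) t.
Tank is empty when √h = 0: t_empty = 2A√h₀/0.009862.
t_empty = 2·5.814·√4.328/0.009862 = 11.6280·2.08038/0.009862 = 2452.92 s.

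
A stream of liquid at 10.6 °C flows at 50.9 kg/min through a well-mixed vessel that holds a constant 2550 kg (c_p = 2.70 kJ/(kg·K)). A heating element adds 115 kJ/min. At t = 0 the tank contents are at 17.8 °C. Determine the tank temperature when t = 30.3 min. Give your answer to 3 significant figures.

Unsteady energy balance on the tank contents: M c_p dT/dt = ṁ c_p (T_in − T) + 115.
τ = M/ṁ = 50.098 min; T_ss = T_in + Q̇/(ṁ c_p) = 10.6 + 115/(50.9·2.70) = 11.437 °C.
Integrating: T(t) = T_ss + (T₀ − T_ss) e^(−t/τ).
T(30.3) = 11.437 + (6.3632)·e^(−30.3/50.098) = 11.437 + (6.3632)·0.54618 = 14.912 °C.

14.9 °C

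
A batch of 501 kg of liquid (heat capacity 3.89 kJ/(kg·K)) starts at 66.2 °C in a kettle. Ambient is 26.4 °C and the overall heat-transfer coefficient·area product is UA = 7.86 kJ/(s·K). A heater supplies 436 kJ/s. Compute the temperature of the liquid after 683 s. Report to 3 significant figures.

M c_p dT/dt = −UA(T − T_amb) + Q̇.
dT/dt = (T_ss − T)/τ with T_ss = T_amb + Q̇/UA = 26.4 + 436/7.86 = 81.871 °C, τ = M c_p/UA = 501·3.89/7.86 = 247.95 s.
This is linear first-order; T(t) = T_ss + (T₀ − T_ss) e^(−t/τ).
T(683) = 81.871 + (-15.671)·0.063636 = 80.874 °C.

80.9 °C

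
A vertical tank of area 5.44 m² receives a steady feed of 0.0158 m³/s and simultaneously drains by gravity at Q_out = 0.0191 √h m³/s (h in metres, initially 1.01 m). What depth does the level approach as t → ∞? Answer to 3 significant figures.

0.684 m

Mass balance (ρ constant): A dh/dt = Q_in − 0.0191 √h. At steady state dh/dt = 0:
Q_in = 0.0191 √h_ss ⇒ √h_ss = 0.0158/0.0191 = 0.82723.
h_ss = 0.82723² = 0.68430 m. (Since h₀ = 1.01 m > h_ss, the level will fall toward this value.)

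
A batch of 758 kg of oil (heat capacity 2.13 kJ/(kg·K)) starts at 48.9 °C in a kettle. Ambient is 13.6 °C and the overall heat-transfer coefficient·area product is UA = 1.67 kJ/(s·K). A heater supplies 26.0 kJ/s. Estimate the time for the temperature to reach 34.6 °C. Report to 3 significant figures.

M c_p dT/dt = −UA(T − T_amb) + Q̇.
τ = M c_p/UA = 966.79 s; T_ss = T_amb + Q̇/UA = 13.6 + 26.0/1.67 = 29.169 °C.
T(t) = T_ss + (T₀ − T_ss)e^(−t/τ); set T = 34.6:
t = −τ ln[(T − T_ss)/(T₀ − T_ss)] = −966.79 · ln(0.27526) = 1247.2 s.

1250 s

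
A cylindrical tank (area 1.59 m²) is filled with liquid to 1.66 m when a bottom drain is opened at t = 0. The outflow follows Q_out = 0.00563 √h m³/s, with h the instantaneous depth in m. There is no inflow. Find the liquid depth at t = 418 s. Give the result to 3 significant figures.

A dh/dt = −Q_out = −0.00563 √h.
This is separable: 2 d(√h)/dt = −0.00563/A, so √h = √h₀ − (0.00563/(2A)) t.
√h = √1.66 − 0.00563·418/(2·1.59) = 1.2884 − 0.74004 = 0.54837.
h = 0.54837² = 0.30071 m.

0.301 m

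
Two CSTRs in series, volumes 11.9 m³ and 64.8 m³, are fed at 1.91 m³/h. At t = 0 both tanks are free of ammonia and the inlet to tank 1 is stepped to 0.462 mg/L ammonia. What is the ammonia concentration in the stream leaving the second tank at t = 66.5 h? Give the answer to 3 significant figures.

0.382 mg/L

Time constants: τᵢ = Vᵢ/Q for each well-mixed tank.
τ₁ = 11.9/1.91 = 6.2304 h; τ₂ = 64.8/1.91 = 33.927 h.
Tank 1: C₁ = C_in(1 − e^(−t/τ₁)). Tank 2 (τ₁ ≠ τ₂): C₂ = C_in[1 − (τ₁ e^(−t/τ₁) − τ₂ e^(−t/τ₂))/(τ₁ − τ₂)].
At t = 66.5: e^(−t/τ₁) = 2.3150e-05, e^(−t/τ₂) = 0.14084.
C₂ = 0.462·[1 − (6.2304·2.3150e-05 − 33.927·0.14084)/(-27.696)] = 0.462·0.82748 = 0.38230 mg/L.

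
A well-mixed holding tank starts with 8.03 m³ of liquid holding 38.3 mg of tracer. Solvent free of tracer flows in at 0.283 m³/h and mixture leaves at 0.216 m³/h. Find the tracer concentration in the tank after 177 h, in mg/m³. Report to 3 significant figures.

0.103 mg/m³

Let m(t) be the amount of tracer. Volume: V(t) = V₀ + (Q_in − Q_out) t = 8.03 + 0.067000 t; V(177) = 19.889 m³.
No tracer enters, so dm/dt = −Q_out · (m/V).
dm/m = −Q_out dt/(V₀ + 0.067000 t); integrating gives ln(m/m₀) = −(Q_out/(Q_in−Q_out)) ln(V/V₀).
m = m₀ (V₀/V)^(Q_out/(Q_in−Q_out)) = 38.3 × (8.03/19.889)^(3.2239) = 2.0574 mg.
C = m/V = 2.0574/19.889 = 0.10344 mg/m³.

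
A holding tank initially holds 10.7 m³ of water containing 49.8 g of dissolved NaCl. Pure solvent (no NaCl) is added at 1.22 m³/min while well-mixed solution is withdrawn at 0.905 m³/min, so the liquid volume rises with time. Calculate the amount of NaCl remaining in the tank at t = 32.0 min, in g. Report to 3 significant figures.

Total volume: dV/dt = Q_in − Q_out = 0.31500 m³/min, so V(t) = 10.7 + 0.31500 t and V(32.0) = 20.780 m³.
No NaCl enters, so dm/dt = −Q_out · (m/V).
dm/m = −Q_out dt/(V₀ + 0.31500 t); integrating gives ln(m/m₀) = −(Q_out/(Q_in−Q_out)) ln(V/V₀).
m = m₀ (V₀/V)^(Q_out/(Q_in−Q_out)) = 49.8 × (10.7/20.780)^(2.8730) = 7.3969 g.

7.40 g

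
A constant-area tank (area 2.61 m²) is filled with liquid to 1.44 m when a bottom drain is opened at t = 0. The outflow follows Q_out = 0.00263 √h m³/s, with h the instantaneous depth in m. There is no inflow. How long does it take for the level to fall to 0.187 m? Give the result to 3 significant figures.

Unsteady balance on liquid volume: A dh/dt = −0.00263 √h.
∫ h^(−1/2) dh = −(0.00263/A) ∫ dt, giving 2√h = 2√h₀ − (0.00263/A) t.
t = 2A(√h₀ − √h)/0.00263 = 2·2.61·(√1.44 − √0.187)/0.00263
  = 5.2200 × (1.2000 − 0.43243) / 0.00263 = 1523.5 s.

1520 s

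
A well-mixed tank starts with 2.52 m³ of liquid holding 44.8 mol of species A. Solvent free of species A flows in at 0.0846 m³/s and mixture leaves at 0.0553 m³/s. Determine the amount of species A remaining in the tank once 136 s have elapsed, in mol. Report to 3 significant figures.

7.48 mol

Total volume: dV/dt = Q_in − Q_out = 0.029300 m³/s, so V(t) = 2.52 + 0.029300 t and V(136) = 6.5048 m³.
Species balance (pure solvent in): dm/dt = −Q_out · m/V(t).
dm/m = −Q_out dt/(V₀ + 0.029300 t); integrating gives ln(m/m₀) = −(Q_out/(Q_in−Q_out)) ln(V/V₀).
m = m₀ (V₀/V)^(Q_out/(Q_in−Q_out)) = 44.8 × (2.52/6.5048)^(1.8874) = 7.4816 mol.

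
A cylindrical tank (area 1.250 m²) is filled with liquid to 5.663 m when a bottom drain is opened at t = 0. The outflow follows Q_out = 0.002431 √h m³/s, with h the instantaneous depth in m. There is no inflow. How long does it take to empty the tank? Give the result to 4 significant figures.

2447 s

A dh/dt = −Q_out = −0.002431 √h.
Separate and integrate: 2(√h − √h₀) = −(0.002431/A) t.
Tank is empty when √h = 0: t_empty = 2A√h₀/0.002431.
t_empty = 2·1.250·√5.663/0.002431 = 2.50000·2.37971/0.002431 = 2447.25 s.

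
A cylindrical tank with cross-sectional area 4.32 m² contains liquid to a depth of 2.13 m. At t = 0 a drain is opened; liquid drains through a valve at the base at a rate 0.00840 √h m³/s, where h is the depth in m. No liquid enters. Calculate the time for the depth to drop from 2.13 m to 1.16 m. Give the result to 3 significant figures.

393 s

Accumulation of liquid (constant cross-section A): A dh/dt = −0.00840 √h.
Separate and integrate: 2(√h − √h₀) = −(0.00840/A) t.
t = 2A(√h₀ − √h)/0.00840 = 2·4.32·(√2.13 − √1.16)/0.00840
  = 8.6400 × (1.4595 − 1.0770) / 0.00840 = 393.35 s.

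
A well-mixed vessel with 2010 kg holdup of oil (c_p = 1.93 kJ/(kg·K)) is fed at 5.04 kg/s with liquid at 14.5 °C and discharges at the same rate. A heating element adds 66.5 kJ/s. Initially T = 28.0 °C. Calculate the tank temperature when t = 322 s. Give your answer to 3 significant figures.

24.3 °C

Heat balance on the well-mixed liquid: M c_p dT/dt = ṁ c_p (T_in − T) + 66.5.
Rearrange: dT/dt = (T_ss − T)/τ with τ = M/ṁ = 398.81 s and T_ss = T_in + Q̇/(ṁ c_p) = 21.336 °C.
T approaches T_ss exponentially: T(t) = T_ss + (T₀ − T_ss) e^(−t/τ).
T(322) = 21.336 + (6.6635)·e^(−322/398.81) = 21.336 + (6.6635)·0.44601 = 24.309 °C.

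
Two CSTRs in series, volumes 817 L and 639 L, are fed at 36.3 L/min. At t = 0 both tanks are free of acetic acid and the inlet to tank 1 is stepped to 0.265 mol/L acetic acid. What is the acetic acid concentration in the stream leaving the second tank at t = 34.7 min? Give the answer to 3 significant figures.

Time constants: τᵢ = Vᵢ/Q for each well-mixed tank.
τ₁ = 817/36.3 = 22.507 min; τ₂ = 639/36.3 = 17.603 min.
Solving the cascade with C₁(0)=C₂(0)=0 gives C₂(t) = C_in[1 − (τ₁ e^(−t/τ₁) − τ₂ e^(−t/τ₂))/(τ₁ − τ₂)].
At t = 34.7: e^(−t/τ₁) = 0.21401, e^(−t/τ₂) = 0.13929.
C₂ = 0.265·[1 − (22.507·0.21401 − 17.603·0.13929)/(4.9036)] = 0.265·0.51776 = 0.13721 mol/L.

0.137 mol/L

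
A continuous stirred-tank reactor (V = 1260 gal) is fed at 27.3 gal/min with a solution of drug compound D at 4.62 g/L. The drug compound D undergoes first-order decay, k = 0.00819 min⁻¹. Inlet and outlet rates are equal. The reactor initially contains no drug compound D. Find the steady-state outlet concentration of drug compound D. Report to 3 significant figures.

V dC/dt = Q(C_in − C) − k V C.
Steady state (dC/dt = 0): C_ss = Q C_in/(Q + kV) = C_in/(1 + kV/Q).
C_ss = 27.3·4.62/(27.3 + 0.00819·1260) = 126.13/37.619 = 3.3527 g/L.

3.35 g/L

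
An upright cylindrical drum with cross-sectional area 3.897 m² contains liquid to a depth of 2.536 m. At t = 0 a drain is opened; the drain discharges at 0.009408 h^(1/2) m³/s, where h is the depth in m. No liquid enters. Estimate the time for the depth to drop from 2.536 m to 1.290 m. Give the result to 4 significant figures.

378.4 s

Accumulation of liquid (constant cross-section A): A dh/dt = −0.009408 √h.
This is separable: 2 d(√h)/dt = −0.009408/A, so √h = √h₀ − (0.009408/(2A)) t.
t = 2A(√h₀ − √h)/0.009408 = 2·3.897·(√2.536 − √1.290)/0.009408
  = 7.79400 × (1.59248 − 1.13578) / 0.009408 = 378.351 s.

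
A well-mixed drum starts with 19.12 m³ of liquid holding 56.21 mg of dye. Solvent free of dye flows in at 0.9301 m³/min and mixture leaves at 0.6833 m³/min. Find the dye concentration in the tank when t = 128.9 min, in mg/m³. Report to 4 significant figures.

Let m(t) be the amount of dye. Volume: V(t) = V₀ + (Q_in − Q_out) t = 19.12 + 0.246800 t; V(128.9) = 50.9325 m³.
Solute balance: dm/dt = 0 − Q_out C = −Q_out m/V(t).
dm/m = −Q_out dt/(V₀ + 0.246800 t); integrating gives ln(m/m₀) = −(Q_out/(Q_in−Q_out)) ln(V/V₀).
m = m₀ (V₀/V)^(Q_out/(Q_in−Q_out)) = 56.21 × (19.12/50.9325)^(2.76864) = 3.73025 mg.
C = m/V = 3.73025/50.9325 = 0.0732390 mg/m³.

0.07324 mg/m³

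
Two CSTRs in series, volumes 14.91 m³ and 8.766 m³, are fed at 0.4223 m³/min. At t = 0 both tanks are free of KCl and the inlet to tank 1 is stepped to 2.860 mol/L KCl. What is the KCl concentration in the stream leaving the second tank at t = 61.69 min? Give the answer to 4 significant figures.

1.860 mol/L

Time constants: τᵢ = Vᵢ/Q for each well-mixed tank.
τ₁ = 14.91/0.4223 = 35.3067 min; τ₂ = 8.766/0.4223 = 20.7578 min.
Tank 1: C₁ = C_in(1 − e^(−t/τ₁)). Tank 2 (τ₁ ≠ τ₂): C₂ = C_in[1 − (τ₁ e^(−t/τ₁) − τ₂ e^(−t/τ₂))/(τ₁ − τ₂)].
At t = 61.69: e^(−t/τ₁) = 0.174250, e^(−t/τ₂) = 0.0512059.
C₂ = 2.860·[1 − (35.3067·0.174250 − 20.7578·0.0512059)/(14.5489)] = 2.860·0.650195 = 1.85956 mol/L.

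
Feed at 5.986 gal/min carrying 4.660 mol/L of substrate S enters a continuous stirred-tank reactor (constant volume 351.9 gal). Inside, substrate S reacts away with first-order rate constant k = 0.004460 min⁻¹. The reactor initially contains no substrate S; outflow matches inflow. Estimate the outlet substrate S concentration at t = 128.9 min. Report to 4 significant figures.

3.460 mol/L

V dC/dt = Q(C_in − C) − k V C.
This is linear with rate a = Q/V + k = 0.0214705 min⁻¹.
C_ss = Q C_in/(Q + kV) = 3.69199 mol/L; C(t) = C_ss + (C₀ − C_ss) e^(−a t).
C(128.9) = 3.69199 + (-3.69199)·e^(−0.0214705·128.9) = 3.69199 + (-3.69199)·0.0628158 = 3.46008 mol/L.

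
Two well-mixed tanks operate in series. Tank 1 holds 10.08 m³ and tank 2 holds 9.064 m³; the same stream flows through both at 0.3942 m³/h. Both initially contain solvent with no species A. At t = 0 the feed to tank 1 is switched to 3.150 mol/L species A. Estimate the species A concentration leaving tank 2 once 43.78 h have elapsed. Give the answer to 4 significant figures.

Each tank obeys Vᵢ dCᵢ/dt = Q(Cᵢ₋₁ − Cᵢ), so τᵢ = Vᵢ/Q.
τ₁ = 10.08/0.3942 = 25.5708 h; τ₂ = 9.064/0.3942 = 22.9934 h.
Tank 1: C₁ = C_in(1 − e^(−t/τ₁)). Tank 2 (τ₁ ≠ τ₂): C₂ = C_in[1 − (τ₁ e^(−t/τ₁) − τ₂ e^(−t/τ₂))/(τ₁ − τ₂)].
At t = 43.78: e^(−t/τ₁) = 0.180484, e^(−t/τ₂) = 0.148968.
C₂ = 3.150·[1 − (25.5708·0.180484 − 22.9934·0.148968)/(2.57737)] = 3.150·0.538349 = 1.69580 mol/L.

1.696 mol/L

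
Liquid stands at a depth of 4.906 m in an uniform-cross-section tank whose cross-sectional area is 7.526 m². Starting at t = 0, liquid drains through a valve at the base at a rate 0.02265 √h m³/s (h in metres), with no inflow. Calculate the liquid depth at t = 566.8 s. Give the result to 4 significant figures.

A dh/dt = −Q_out = −0.02265 √h.
Separate and integrate: 2(√h − √h₀) = −(0.02265/A) t.
√h = √4.906 − 0.02265·566.8/(2·7.526) = 2.21495 − 0.852911 = 1.36204.
h = 1.36204² = 1.85515 m.

1.855 m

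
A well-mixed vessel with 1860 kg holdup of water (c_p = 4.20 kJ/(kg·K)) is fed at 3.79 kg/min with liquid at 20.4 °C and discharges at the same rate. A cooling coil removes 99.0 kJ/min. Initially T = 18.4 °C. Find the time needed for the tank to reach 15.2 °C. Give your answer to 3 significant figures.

697 min

M c_p dT/dt = ṁ c_p (T_in − T) − Q̇.
τ = M/ṁ = 490.77 min; T_ss = T_in − Q̇/(ṁ c_p) = 14.181 °C.
T(t) = T_ss + (T₀ − T_ss) e^(−t/τ). Set T = 15.2:
e^(−t/τ) = (15.2 − 14.181)/(18.4 − 14.181) = 0.24159
t = −490.77 · ln(0.24159) = 697.13 min.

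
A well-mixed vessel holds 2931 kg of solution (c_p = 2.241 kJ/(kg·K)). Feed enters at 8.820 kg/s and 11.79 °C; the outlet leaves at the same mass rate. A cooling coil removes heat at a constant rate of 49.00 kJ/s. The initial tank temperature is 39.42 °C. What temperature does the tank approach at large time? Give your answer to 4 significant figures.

9.311 °C

Heat balance on the well-mixed liquid: M c_p dT/dt = ṁ c_p (T_in − T) − 49.00.
At steady state dT/dt = 0 ⇒ T_ss = T_in − Q̇/(ṁ c_p) = 11.79 − 49.00/(8.820·2.241) = 9.31095 °C.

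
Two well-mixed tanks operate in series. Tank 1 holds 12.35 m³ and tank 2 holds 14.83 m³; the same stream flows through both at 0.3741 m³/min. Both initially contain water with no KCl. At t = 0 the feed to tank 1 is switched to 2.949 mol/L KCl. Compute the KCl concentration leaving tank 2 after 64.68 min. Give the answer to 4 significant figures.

1.570 mol/L

Each tank obeys Vᵢ dCᵢ/dt = Q(Cᵢ₋₁ − Cᵢ), so τᵢ = Vᵢ/Q.
τ₁ = 12.35/0.3741 = 33.0126 min; τ₂ = 14.83/0.3741 = 39.6418 min.
Solving the cascade with C₁(0)=C₂(0)=0 gives C₂(t) = C_in[1 − (τ₁ e^(−t/τ₁) − τ₂ e^(−t/τ₂))/(τ₁ − τ₂)].
At t = 64.68: e^(−t/τ₁) = 0.140964, e^(−t/τ₂) = 0.195614.
C₂ = 2.949·[1 − (33.0126·0.140964 − 39.6418·0.195614)/(-6.62924)] = 2.949·0.532234 = 1.56956 mol/L.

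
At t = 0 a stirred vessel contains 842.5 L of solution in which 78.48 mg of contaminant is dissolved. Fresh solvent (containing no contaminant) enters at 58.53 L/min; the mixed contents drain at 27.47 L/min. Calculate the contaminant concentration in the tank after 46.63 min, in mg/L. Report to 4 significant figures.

Total volume: dV/dt = Q_in − Q_out = 31.0600 L/min, so V(t) = 842.5 + 31.0600 t and V(46.63) = 2290.83 L.
Species balance (pure solvent in): dm/dt = −Q_out · m/V(t).
Separate: dm/m = −Q_out dt/V(t) ⇒ ln(m/m₀) = −(Q_out/(Q_in−Q_out)) ln(V/V₀).
m = m₀ (V₀/V)^(Q_out/(Q_in−Q_out)) = 78.48 × (842.5/2290.83)^(0.884417) = 32.4002 mg.
C = m/V = 32.4002/2290.83 = 0.0141435 mg/L.

0.01414 mg/L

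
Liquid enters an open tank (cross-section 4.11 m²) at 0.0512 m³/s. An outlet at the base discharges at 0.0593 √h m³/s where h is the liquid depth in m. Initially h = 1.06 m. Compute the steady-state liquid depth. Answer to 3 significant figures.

Level balance: A dh/dt = 0.0512 − 0.0593 √h. Setting dh/dt = 0:
Q_in = 0.0593 √h_ss ⇒ √h_ss = 0.0512/0.0593 = 0.86341.
h_ss = 0.86341² = 0.74547 m. (Since h₀ = 1.06 m > h_ss, the level will fall toward this value.)

0.745 m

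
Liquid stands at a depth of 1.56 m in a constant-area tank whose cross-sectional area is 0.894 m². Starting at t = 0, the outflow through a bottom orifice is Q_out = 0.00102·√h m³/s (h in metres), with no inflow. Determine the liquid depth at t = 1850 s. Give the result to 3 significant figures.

0.0375 m

With no inflow, A dh/dt = −0.00102 √h.
This is separable: 2 d(√h)/dt = −0.00102/A, so √h = √h₀ − (0.00102/(2A)) t.
√h = √1.56 − 0.00102·1850/(2·0.894) = 1.2490 − 1.0554 = 0.19363.
h = 0.19363² = 0.037493 m.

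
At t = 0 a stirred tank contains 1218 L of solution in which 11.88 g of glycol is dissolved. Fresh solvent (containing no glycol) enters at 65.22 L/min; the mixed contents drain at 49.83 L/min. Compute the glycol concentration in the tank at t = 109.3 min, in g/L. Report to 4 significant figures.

Let m(t) be the amount of glycol. Volume: V(t) = V₀ + (Q_in − Q_out) t = 1218 + 15.3900 t; V(109.3) = 2900.13 L.
Species balance (pure solvent in): dm/dt = −Q_out · m/V(t).
dm/m = −Q_out dt/(V₀ + 15.3900 t); integrating gives ln(m/m₀) = −(Q_out/(Q_in−Q_out)) ln(V/V₀).
m = m₀ (V₀/V)^(Q_out/(Q_in−Q_out)) = 11.88 × (1218/2900.13)^(3.23782) = 0.715987 g.
C = m/V = 0.715987/2900.13 = 0.000246881 g/L.

0.0002469 g/L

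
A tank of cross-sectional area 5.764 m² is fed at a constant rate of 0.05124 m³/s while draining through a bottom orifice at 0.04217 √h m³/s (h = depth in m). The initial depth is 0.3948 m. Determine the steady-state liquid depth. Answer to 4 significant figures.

1.476 m

A dh/dt = Q_in − 0.04217 √h. Steady state requires inflow = outflow:
Q_in = 0.04217 √h_ss ⇒ √h_ss = 0.05124/0.04217 = 1.21508.
h_ss = 1.21508² = 1.47642 m. (Since h₀ = 0.3948 m < h_ss, the level will rise toward this value.)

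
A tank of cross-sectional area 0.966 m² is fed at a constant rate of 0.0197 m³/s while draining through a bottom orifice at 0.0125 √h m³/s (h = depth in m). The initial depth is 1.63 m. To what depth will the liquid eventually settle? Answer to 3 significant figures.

A dh/dt = Q_in − 0.0125 √h. Steady state requires inflow = outflow:
Q_in = 0.0125 √h_ss ⇒ √h_ss = 0.0197/0.0125 = 1.5760.
h_ss = 1.5760² = 2.4838 m. (Since h₀ = 1.63 m < h_ss, the level will rise toward this value.)

2.48 m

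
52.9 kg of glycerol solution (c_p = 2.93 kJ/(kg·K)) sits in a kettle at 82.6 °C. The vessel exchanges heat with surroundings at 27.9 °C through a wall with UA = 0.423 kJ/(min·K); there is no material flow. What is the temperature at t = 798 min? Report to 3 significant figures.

Unsteady energy balance on the tank contents: M c_p dT/dt = −UA(T − T_amb).
dT/dt = (T_ss − T)/τ with T_ss = T_amb = 27.900 °C, τ = M c_p/UA = 52.9·2.93/0.423 = 366.42 min.
Integrating: T(t) = T_ss + (T₀ − T_ss) e^(−t/τ).
T(798) = 27.900 + (54.700)·0.11329 = 34.097 °C.

34.1 °C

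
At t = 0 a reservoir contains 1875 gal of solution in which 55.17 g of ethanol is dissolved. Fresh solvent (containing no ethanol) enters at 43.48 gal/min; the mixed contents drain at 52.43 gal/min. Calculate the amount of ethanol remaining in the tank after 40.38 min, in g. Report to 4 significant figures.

Let m(t) be the amount of ethanol. Volume: V(t) = V₀ + (Q_in − Q_out) t = 1875 − 8.95000 t; V(40.38) = 1513.60 gal.
Species balance (pure solvent in): dm/dt = −Q_out · m/V(t).
Separate: dm/m = −Q_out dt/V(t) ⇒ ln(m/m₀) = −(Q_out/(Q_in−Q_out)) ln(V/V₀).
m = m₀ (V₀/V)^(Q_out/(Q_in−Q_out)) = 55.17 × (1875/1513.60)^(-5.85810) = 15.7382 g.

15.74 g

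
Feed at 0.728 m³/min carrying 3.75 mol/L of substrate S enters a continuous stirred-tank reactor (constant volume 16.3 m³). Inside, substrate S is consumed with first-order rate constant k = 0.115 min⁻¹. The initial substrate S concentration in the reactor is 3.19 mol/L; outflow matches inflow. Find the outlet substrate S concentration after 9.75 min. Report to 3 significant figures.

Accumulation = in − out − consumed: V dC/dt = Q C_in − Q C − k V C.
dC/dt = (Q/V) C_in − (Q/V + k) C; effective rate a = Q/V + k = 0.044663 + 0.115 = 0.15966 min⁻¹.
C_ss = Q C_in/(Q + kV) = 1.0490 mol/L; C(t) = C_ss + (C₀ − C_ss) e^(−a t).
C(9.75) = 1.0490 + (2.1410)·e^(−0.15966·9.75) = 1.0490 + (2.1410)·0.21083 = 1.5004 mol/L.

1.50 mol/L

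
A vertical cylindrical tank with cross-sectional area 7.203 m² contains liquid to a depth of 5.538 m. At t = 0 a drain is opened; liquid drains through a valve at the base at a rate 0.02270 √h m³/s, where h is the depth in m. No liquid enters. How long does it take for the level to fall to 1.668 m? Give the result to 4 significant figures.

Mass balance (ρ constant): A dh/dt = −0.02270 √h.
∫ h^(−1/2) dh = −(0.02270/A) ∫ dt, giving 2√h = 2√h₀ − (0.02270/A) t.
t = 2A(√h₀ − √h)/0.02270 = 2·7.203·(√5.538 − √1.668)/0.02270
  = 14.4060 × (2.35330 − 1.29151) / 0.02270 = 673.836 s.

673.8 s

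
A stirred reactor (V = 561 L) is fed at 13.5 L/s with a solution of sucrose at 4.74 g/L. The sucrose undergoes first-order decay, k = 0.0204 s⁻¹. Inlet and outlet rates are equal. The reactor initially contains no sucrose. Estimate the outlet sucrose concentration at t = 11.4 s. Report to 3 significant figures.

V dC/dt = Q(C_in − C) − k V C.
This is linear with rate a = Q/V + k = 0.044464 s⁻¹.
C_ss = Q C_in/(Q + kV) = 2.5653 g/L; C(t) = C_ss + (C₀ − C_ss) e^(−a t).
C(11.4) = 2.5653 + (-2.5653)·e^(−0.044464·11.4) = 2.5653 + (-2.5653)·0.60237 = 1.0201 g/L.

1.02 g/L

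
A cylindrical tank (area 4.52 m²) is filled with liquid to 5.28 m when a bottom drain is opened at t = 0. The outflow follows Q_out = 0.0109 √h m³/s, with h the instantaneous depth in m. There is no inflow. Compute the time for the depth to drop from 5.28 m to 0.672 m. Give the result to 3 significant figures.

1230 s

Mass balance (ρ constant): A dh/dt = −0.0109 √h.
∫ h^(−1/2) dh = −(0.0109/A) ∫ dt, giving 2√h = 2√h₀ − (0.0109/A) t.
t = 2A(√h₀ − √h)/0.0109 = 2·4.52·(√5.28 − √0.672)/0.0109
  = 9.0400 × (2.2978 − 0.81976) / 0.0109 = 1225.8 s.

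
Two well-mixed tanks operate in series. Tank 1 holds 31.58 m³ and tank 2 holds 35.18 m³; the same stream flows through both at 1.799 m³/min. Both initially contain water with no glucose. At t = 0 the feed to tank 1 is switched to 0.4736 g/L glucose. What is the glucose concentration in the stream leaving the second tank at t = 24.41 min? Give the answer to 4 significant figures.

0.1795 g/L

Time constants: τᵢ = Vᵢ/Q for each well-mixed tank.
τ₁ = 31.58/1.799 = 17.5542 min; τ₂ = 35.18/1.799 = 19.5553 min.
Tank 1: C₁ = C_in(1 − e^(−t/τ₁)). Tank 2 (τ₁ ≠ τ₂): C₂ = C_in[1 − (τ₁ e^(−t/τ₁) − τ₂ e^(−t/τ₂))/(τ₁ − τ₂)].
At t = 24.41: e^(−t/τ₁) = 0.248938, e^(−t/τ₂) = 0.287005.
C₂ = 0.4736·[1 − (17.5542·0.248938 − 19.5553·0.287005)/(-2.00111)] = 0.4736·0.379061 = 0.179523 g/L.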